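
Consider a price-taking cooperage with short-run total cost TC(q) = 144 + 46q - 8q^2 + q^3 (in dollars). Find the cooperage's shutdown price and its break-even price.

AVC = 46 - 8q + q^2; minimized at q = 4, giving min AVC = $30. That is the shutdown price.
ATC = 144/q + 46 - 8q + q^2. Setting dATC/dq = −144/q^2 − 8 + 2q = 0 gives q = 6 (since 2·6^3 − 8·6^2 = 144).
min ATC = 144/6 + 46 − 8·6 + 6^2 = $58. That is the break-even price.
For $30 ≤ P < $58 the firm produces at a loss; below $30 it shuts down.

Shutdown price = $30; break-even price = $58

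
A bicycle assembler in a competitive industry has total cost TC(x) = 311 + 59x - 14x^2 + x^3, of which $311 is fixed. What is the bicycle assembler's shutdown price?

$10 per unit

The firm shuts down when price falls below the minimum of average variable cost. AVC = VC/x = 59 - 14x + x^2.
At the minimum of AVC, MC = AVC. MC = 59 - 28x + 3x^2; setting MC = AVC gives 2x^2 - 14x = 0, so x = 7. min AVC = 10.
The firm shuts down for any P below $10.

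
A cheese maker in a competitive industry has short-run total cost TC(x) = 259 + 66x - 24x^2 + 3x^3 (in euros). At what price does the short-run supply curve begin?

The shutdown price is the minimum of AVC. VC = 66x - 24x^2 + 3x^3, so AVC = 66 - 24x + 3x^2.
dAVC/dx = -24 + 6x = 0 gives x = 4. min AVC = 66 - 24·4 + 3·4^2 = 18.
So the shutdown price is €18.

€18 per unit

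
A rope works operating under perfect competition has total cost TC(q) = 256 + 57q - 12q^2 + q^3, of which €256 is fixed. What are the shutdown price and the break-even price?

Shutdown price = €21; break-even price = €57

AVC = 57 - 12q + q^2; minimized at q = 6, giving min AVC = €21. That is the shutdown price.
ATC = 256/q + 57 - 12q + q^2. Setting dATC/dq = −256/q^2 − 12 + 2q = 0 gives q = 8 (since 2·8^3 − 12·8^2 = 256).
min ATC = 256/8 + 57 − 12·8 + 8^2 = €57. That is the break-even price.
Between these two prices the firm operates at a loss; above €57 it earns a profit.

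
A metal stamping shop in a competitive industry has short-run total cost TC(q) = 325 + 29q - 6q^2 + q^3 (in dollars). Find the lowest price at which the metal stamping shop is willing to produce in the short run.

$20 per unit

The firm shuts down when price falls below the minimum of average variable cost. AVC = VC/q = 29 - 6q + q^2.
At the minimum of AVC, MC = AVC. MC = 29 - 12q + 3q^2; setting MC = AVC gives 2q^2 - 6q = 0, so q = 3. min AVC = 20.
So the shutdown price is $20.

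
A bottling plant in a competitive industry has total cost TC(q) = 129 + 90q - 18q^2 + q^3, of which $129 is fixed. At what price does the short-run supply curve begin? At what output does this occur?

$9 per unit, at q = 9

Short-run supply begins at min AVC. From VC = 90q - 18q^2 + q^3, AVC = 90 - 18q + q^2.
dAVC/dq = -18 + 2q = 0 gives q = 9. min AVC = 90 - 18·9 + 9^2 = 9.
For P < $9 the firm produces nothing.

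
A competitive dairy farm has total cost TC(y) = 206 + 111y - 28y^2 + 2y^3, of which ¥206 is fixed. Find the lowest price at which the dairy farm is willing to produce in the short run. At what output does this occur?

¥13 per unit, at y = 7

Short-run supply begins at min AVC. From VC = 111y - 28y^2 + 2y^3, AVC = 111 - 28y + 2y^2.
dAVC/dy = -28 + 4y = 0 gives y = 7. min AVC = 111 - 28·7 + 2·7^2 = 13.
The firm shuts down for any P below ¥13.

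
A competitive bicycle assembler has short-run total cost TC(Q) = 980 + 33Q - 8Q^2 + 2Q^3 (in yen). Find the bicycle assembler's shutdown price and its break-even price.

Shutdown price = ¥25; break-even price = ¥215

AVC = 33 - 8Q + 2Q^2; minimized at Q = 2, giving min AVC = ¥25. That is the shutdown price.
ATC = 980/Q + 33 - 8Q + 2Q^2. Setting dATC/dQ = −980/Q^2 − 8 + 4Q = 0 gives Q = 7 (since 4·7^3 − 8·7^2 = 980).
min ATC = 980/7 + 33 − 8·7 + 2·7^2 = ¥215. That is the break-even price.
Between these two prices the firm operates at a loss; above ¥215 it earns a profit.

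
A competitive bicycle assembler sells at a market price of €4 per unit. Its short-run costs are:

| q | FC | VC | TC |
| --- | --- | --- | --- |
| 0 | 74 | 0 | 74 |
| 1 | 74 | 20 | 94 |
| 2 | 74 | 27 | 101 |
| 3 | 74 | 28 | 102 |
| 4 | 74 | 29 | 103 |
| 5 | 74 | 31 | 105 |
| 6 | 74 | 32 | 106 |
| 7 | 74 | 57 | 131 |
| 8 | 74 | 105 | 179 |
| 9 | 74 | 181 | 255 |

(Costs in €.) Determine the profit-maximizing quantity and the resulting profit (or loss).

q = 0 (shut down); profit = -€74

Compute π = P·q − TC at each output: q=0: -74; q=1: -90; q=2: -93; q=3: -90; q=4: -87; q=5: -85; q=6: -82; q=7: -103; q=8: -147; q=9: -219.
Profit is highest at q = 0. Equivalently, the lowest AVC in the table is 32/6 ≈ €5.33 at q = 6, and P = €4 falls below it — price never covers variable cost, so the firm shuts down and loses only its fixed cost.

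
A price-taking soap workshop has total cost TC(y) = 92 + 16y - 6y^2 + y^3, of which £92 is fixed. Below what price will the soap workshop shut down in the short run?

£7 per unit

The shutdown price is the minimum of AVC. VC = 16y - 6y^2 + y^3, so AVC = 16 - 6y + y^2.
At the minimum of AVC, MC = AVC. MC = 16 - 12y + 3y^2; setting MC = AVC gives 2y^2 - 6y = 0, so y = 3. min AVC = 7.
So the shutdown price is £7.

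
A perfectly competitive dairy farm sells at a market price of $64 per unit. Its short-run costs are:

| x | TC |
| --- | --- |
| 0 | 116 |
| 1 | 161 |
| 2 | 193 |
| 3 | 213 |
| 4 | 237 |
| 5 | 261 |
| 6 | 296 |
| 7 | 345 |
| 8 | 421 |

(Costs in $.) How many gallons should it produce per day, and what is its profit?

Tabulate TR − TC: x=0: -116; x=1: -97; x=2: -65; x=3: -21; x=4: 19; x=5: 59; x=6: 88; x=7: 103; x=8: 91.
Profit is maximized at x = 7. AVC there is 229/7 = $32.71 ≤ P, so producing beats shutting down (which would give -$116).

x = 7; profit = $103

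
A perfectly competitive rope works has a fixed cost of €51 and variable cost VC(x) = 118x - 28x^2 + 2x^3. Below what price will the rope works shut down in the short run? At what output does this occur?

€20 per unit, at x = 7

The firm shuts down when price falls below the minimum of average variable cost. AVC = VC/x = 118 - 28x + 2x^2.
dAVC/dx = -28 + 4x = 0 gives x = 7. min AVC = 118 - 28·7 + 2·7^2 = 20.
So the shutdown price is €20.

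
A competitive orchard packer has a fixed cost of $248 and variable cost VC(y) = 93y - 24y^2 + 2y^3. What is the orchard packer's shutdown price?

The shutdown price is the minimum of AVC. VC = 93y - 24y^2 + 2y^3, so AVC = 93 - 24y + 2y^2.
dAVC/dy = -24 + 4y = 0 gives y = 6. min AVC = 93 - 24·6 + 2·6^2 = 21.
For P < $21 the firm produces nothing.

$21 per unit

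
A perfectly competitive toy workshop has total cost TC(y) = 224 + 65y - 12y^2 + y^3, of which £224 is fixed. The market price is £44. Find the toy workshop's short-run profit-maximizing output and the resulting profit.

AVC = 65 - 12y + y^2; min AVC = £29 at y = 6. Since P = £44 ≥ min AVC, the firm produces.
With MC = 65 - 24y + 3y^2, P = MC on the upward-sloping part at y* = 7.
TR = 44·7 = 308. TC = 224 + 210 = 434. Profit = 308 − 434 = -£126.
Shutting down would mean losing the fixed cost of £224, so operating at a loss of £126 is better by £98.

Profit = -£126 at y = 7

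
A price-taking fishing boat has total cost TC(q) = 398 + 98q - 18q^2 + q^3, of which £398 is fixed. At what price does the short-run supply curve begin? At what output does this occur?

£17 per unit, at q = 9

The shutdown price is the minimum of AVC. VC = 98q - 18q^2 + q^3, so AVC = 98 - 18q + q^2.
dAVC/dq = -18 + 2q = 0 gives q = 9. min AVC = 98 - 18·9 + 9^2 = 17.
For P < £17 the firm produces nothing.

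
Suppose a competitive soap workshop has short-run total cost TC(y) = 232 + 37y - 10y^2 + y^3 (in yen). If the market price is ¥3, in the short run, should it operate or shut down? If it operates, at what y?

Strip out fixed cost: VC = 37y - 10y^2 + y^3. Then AVC = 37 - 10y + y^2 and MC = 37 - 20y + 3y^2.
AVC is minimized where dAVC/dy = -10 + 2y = 0, at y = 5; min AVC = 37 - 10·5 + 5^2 = ¥12.
With P < min AVC (¥3 < ¥12), every unit sold adds to the loss.
The firm minimizes its loss by shutting down and losing only its fixed cost of ¥232.

Shut down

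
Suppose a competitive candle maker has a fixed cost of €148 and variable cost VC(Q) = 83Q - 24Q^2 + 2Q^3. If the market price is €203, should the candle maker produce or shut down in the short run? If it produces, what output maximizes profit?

From TC, MC = TC'(Q) = 83 - 48Q + 6Q^2 and AVC = VC/Q = 83 - 24Q + 2Q^2.
The AVC parabola has its vertex at Q = 24/4 = 6, where AVC = 83 - 24·6 + 2·6^2 = €11.
P = €203 exceeds min AVC = €11, so the firm stays open.
P = MC gives -120 - 48Q + 6Q^2 = 0, with roots -2 and 10. Take the larger (rising MC): Q* = 10.
Check: AVC at Q = 10 is €43 ≤ P, so revenue covers variable cost.
Profit = P·Q − TC = 203·10 − 578 = €1452.

Produce at Q = 10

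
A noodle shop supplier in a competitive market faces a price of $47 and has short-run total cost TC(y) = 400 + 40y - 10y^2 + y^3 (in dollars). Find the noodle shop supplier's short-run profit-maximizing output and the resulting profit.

AVC = 40 - 10y + y^2; min AVC = $15 at y = 5. Since P = $47 ≥ min AVC, the firm produces.
With MC = 40 - 20y + 3y^2, P = MC on the upward-sloping part at y* = 7.
TR = 47·7 = 329. TC = 400 + 133 = 533. Profit = 329 − 533 = -$204.
That loss of $204 beats the $400 the firm would lose by shutting down; producing recovers $196 of fixed cost.

Profit = -$204 at y = 7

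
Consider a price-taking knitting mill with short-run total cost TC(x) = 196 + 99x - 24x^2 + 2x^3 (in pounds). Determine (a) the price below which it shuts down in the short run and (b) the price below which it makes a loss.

Shutdown price = £27; break-even price = £57

AVC = 99 - 24x + 2x^2; minimized at x = 6, giving min AVC = £27. That is the shutdown price.
ATC = 196/x + 99 - 24x + 2x^2. Setting dATC/dx = −196/x^2 − 24 + 4x = 0 gives x = 7 (since 4·7^3 − 24·7^2 = 196).
min ATC = 196/7 + 99 − 24·7 + 2·7^2 = £57. That is the break-even price.
Between these two prices the firm operates at a loss; above £57 it earns a profit.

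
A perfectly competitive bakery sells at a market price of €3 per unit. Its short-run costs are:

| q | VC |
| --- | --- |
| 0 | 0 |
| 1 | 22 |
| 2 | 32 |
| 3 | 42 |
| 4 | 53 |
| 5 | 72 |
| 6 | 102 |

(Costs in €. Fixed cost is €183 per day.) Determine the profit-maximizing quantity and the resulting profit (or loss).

Tabulate TR − TC: q=0: -183; q=1: -202; q=2: -209; q=3: -216; q=4: -224; q=5: -240; q=6: -267.
Profit is highest at q = 0. Equivalently, the lowest AVC in the table is 53/4 ≈ €13.25 at q = 4, and P = €3 falls below it — price never covers variable cost, so the firm shuts down and loses only its fixed cost.

q = 0 (shut down); profit = -€183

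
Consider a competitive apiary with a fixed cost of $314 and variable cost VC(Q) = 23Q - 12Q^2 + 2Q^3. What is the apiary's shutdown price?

The firm shuts down when price falls below the minimum of average variable cost. AVC = VC/Q = 23 - 12Q + 2Q^2.
dAVC/dQ = -12 + 4Q = 0 gives Q = 3. min AVC = 23 - 12·3 + 2·3^2 = 5.
So the shutdown price is $5.

$5 per unit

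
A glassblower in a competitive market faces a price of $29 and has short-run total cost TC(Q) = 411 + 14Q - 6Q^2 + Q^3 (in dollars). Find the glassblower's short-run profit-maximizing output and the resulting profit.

AVC = 14 - 6Q + Q^2; min AVC = $5 at Q = 3. Since P = $29 ≥ min AVC, the firm produces.
With MC = 14 - 12Q + 3Q^2, P = MC on the upward-sloping part at Q* = 5.
TR = 29·5 = 145. TC = 411 + 45 = 456. Profit = 145 − 456 = -$311.
Shutting down would mean losing the fixed cost of $411, so operating at a loss of $311 is better by $100.

Profit = -$311 at Q = 5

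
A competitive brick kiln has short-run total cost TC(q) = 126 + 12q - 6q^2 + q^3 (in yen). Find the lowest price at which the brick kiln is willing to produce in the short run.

The firm shuts down when price falls below the minimum of average variable cost. AVC = VC/q = 12 - 6q + q^2.
dAVC/dq = -6 + 2q = 0 gives q = 3. min AVC = 12 - 6·3 + 3^2 = 3.
So the shutdown price is ¥3.

¥3 per unit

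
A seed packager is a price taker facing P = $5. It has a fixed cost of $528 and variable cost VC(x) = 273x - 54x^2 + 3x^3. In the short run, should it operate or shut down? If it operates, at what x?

Shut down

Strip out fixed cost: VC = 273x - 54x^2 + 3x^3. Then AVC = 273 - 54x + 3x^2 and MC = 273 - 108x + 9x^2.
AVC hits its minimum where MC = AVC, at x = 9, giving min AVC = 273 - 54·9 + 3·9^2 = $30.
P = $5 lies below min AVC = $30; no output level covers variable cost.
The firm minimizes its loss by shutting down and losing only its fixed cost of $528.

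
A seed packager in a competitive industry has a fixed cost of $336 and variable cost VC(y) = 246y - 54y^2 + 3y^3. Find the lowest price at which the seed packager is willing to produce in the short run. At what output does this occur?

The shutdown price is the minimum of AVC. VC = 246y - 54y^2 + 3y^3, so AVC = 246 - 54y + 3y^2.
At the minimum of AVC, MC = AVC. MC = 246 - 108y + 9y^2; setting MC = AVC gives 6y^2 - 54y = 0, so y = 9. min AVC = 3.
The firm shuts down for any P below $3.

$3 per unit, at y = 9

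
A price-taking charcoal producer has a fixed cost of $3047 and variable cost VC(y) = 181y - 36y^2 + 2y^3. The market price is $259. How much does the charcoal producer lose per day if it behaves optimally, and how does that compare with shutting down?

AVC = 181 - 36y + 2y^2 has its minimum $19 at y = 9; price $259 clears that bar, so the firm operates.
With MC = 181 - 72y + 6y^2, P = MC on the upward-sloping part at y* = 13.
TR = 259·13 = 3367. TC = 3047 + 663 = 3710. Profit = 3367 − 3710 = -$343.
Shutting down would mean losing the fixed cost of $3047, so operating at a loss of $343 is better by $2704.

Profit = -$343 at y = 13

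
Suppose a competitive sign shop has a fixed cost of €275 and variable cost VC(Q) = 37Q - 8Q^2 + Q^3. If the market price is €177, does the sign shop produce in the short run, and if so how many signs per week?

Strip out fixed cost: VC = 37Q - 8Q^2 + Q^3. Then AVC = 37 - 8Q + Q^2 and MC = 37 - 16Q + 3Q^2.
AVC is minimized where dAVC/dQ = -8 + 2Q = 0, at Q = 4; min AVC = 37 - 8·4 + 4^2 = €21.
P = €177 exceeds min AVC = €21, so the firm stays open.
Set P = MC: 177 = 37 - 16Q + 3Q^2 → -140 - 16Q + 3Q^2 = 0. The roots are Q = -14/3 and Q = 10; the profit-maximizing output is on the rising part of MC, so Q* = 10.
Check: AVC at Q = 10 is €57 ≤ P, so revenue covers variable cost.
Profit = P·Q − TC = 177·10 − 845 = €925.

Produce at Q = 10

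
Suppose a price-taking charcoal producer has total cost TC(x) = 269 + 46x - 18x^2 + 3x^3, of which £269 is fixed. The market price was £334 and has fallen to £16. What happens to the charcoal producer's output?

AVC = 46 - 18x + 3x^2, minimized at x = 3 where min AVC = £19. MC = 46 - 36x + 9x^2.
At P = £334 ≥ min AVC, set P = MC on the rising branch: x = 8.
At P = £16 < min AVC = £19, price no longer covers variable cost at any output, so the firm shuts down: x = 0.

Output falls from 8 to 0 (the firm shuts down)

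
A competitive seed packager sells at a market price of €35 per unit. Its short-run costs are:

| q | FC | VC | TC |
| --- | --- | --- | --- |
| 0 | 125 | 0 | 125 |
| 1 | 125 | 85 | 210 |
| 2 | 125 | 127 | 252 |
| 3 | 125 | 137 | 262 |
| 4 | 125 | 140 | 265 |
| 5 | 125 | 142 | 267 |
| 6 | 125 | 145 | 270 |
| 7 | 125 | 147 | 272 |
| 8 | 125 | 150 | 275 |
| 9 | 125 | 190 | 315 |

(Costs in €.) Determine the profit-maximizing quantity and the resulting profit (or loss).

Compute π = P·q − TC at each output: q=0: -125; q=1: -175; q=2: -182; q=3: -157; q=4: -125; q=5: -92; q=6: -60; q=7: -27; q=8: 5; q=9: 0.
Profit is maximized at q = 8. AVC there is 150/8 = €18.75 ≤ P, so producing beats shutting down (which would give -€125).

q = 8; profit = €5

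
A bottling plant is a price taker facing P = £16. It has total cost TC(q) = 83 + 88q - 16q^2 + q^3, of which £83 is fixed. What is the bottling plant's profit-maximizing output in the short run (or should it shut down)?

Shut down

Variable cost is VC = 88q - 16q^2 + q^3, so AVC = VC/q = 88 - 16q + q^2 and MC = dTC/dq = 88 - 32q + 3q^2.
AVC is minimized where dAVC/dq = -16 + 2q = 0, at q = 8; min AVC = 88 - 16·8 + 8^2 = £24.
Since P = £16 < min AVC = £24, price fails to cover variable cost at any output.
Shutting down limits the loss to fixed cost, £83.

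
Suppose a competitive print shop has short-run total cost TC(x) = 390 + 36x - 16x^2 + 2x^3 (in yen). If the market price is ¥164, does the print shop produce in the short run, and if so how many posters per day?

Produce at x = 8

Variable cost is VC = 36x - 16x^2 + 2x^3, so AVC = VC/x = 36 - 16x + 2x^2 and MC = dTC/dx = 36 - 32x + 6x^2.
AVC hits its minimum where MC = AVC, at x = 4, giving min AVC = 36 - 16·4 + 2·4^2 = ¥4.
Since P = ¥164 ≥ min AVC = ¥4, price covers variable cost and the firm should produce.
P = MC gives -128 - 32x + 6x^2 = 0, with roots -8/3 and 8. Take the larger (rising MC): x* = 8.
Check: AVC at x = 8 is ¥36 ≤ P, so revenue covers variable cost.
Profit = P·x − TC = 164·8 − 678 = ¥634.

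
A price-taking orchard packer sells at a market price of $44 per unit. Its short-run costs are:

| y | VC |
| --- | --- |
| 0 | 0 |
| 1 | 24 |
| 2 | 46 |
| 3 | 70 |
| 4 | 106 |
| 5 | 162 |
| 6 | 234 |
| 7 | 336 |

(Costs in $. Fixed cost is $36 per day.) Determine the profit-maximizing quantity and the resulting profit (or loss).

Tabulate TR − TC: y=0: -36; y=1: -16; y=2: 6; y=3: 26; y=4: 34; y=5: 22; y=6: -6; y=7: -64.
Profit is maximized at y = 4. AVC there is 106/4 = $26.50 ≤ P, so producing beats shutting down (which would give -$36).

y = 4; profit = $34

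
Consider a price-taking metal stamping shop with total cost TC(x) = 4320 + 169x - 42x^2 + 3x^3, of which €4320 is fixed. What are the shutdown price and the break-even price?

Shutdown price = min AVC. AVC = 169 - 42x + 3x^2, with vertex at x = 7 and minimum €22.
ATC = 4320/x + 169 - 42x + 3x^2. Setting dATC/dx = −4320/x^2 − 42 + 6x = 0 gives x = 12 (since 6·12^3 − 42·12^2 = 4320).
min ATC = 4320/12 + 169 − 42·12 + 3·12^2 = €457. That is the break-even price.
Between these two prices the firm operates at a loss; above €457 it earns a profit.

Shutdown price = €22; break-even price = €457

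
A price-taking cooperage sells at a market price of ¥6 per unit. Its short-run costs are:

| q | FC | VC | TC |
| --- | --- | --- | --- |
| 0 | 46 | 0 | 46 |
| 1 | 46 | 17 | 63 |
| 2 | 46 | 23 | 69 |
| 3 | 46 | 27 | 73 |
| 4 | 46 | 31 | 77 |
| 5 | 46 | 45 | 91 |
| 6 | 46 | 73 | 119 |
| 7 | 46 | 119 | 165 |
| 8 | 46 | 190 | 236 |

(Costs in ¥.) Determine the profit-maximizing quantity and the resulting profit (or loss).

q = 0 (shut down); profit = -¥46

Profit at each row (π = 6q − TC): q=0: -46; q=1: -57; q=2: -57; q=3: -55; q=4: -53; q=5: -61; q=6: -83; q=7: -123; q=8: -188.
Profit is highest at q = 0. Equivalently, the lowest AVC in the table is 31/4 ≈ ¥7.75 at q = 4, and P = ¥6 falls below it — price never covers variable cost, so the firm shuts down and loses only its fixed cost.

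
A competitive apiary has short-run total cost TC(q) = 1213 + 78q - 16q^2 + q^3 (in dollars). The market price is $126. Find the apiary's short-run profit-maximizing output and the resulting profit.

AVC = 78 - 16q + q^2; min AVC = $14 at q = 8. Since P = $126 ≥ min AVC, the firm produces.
With MC = 78 - 32q + 3q^2, P = MC on the upward-sloping part at q* = 12.
TR = 126·12 = 1512. TC = 1213 + 360 = 1573. Profit = 1512 − 1573 = -$61.
That loss of $61 beats the $1213 the firm would lose by shutting down; producing recovers $1152 of fixed cost.

Profit = -$61 at q = 12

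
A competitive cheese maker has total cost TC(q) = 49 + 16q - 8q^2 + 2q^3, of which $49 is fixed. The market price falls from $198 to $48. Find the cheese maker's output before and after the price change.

Output falls from 7 to 4

MC = 16 - 16q + 6q^2; the shutdown threshold is min AVC = $8 (at q = 2).
At P = $198 ≥ min AVC, set P = MC on the rising branch: q = 7.
At P = $48 ≥ min AVC, set P = MC: q = 4. The firm stays open but cuts output.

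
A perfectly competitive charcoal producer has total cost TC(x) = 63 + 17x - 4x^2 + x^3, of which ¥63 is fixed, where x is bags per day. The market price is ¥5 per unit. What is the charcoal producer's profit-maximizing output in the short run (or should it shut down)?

Variable cost is VC = 17x - 4x^2 + x^3, so AVC = VC/x = 17 - 4x + x^2 and MC = dTC/dx = 17 - 8x + 3x^2.
AVC is minimized where dAVC/dx = -4 + 2x = 0, at x = 2; min AVC = 17 - 4·2 + 2^2 = ¥13.
P = ¥5 lies below min AVC = ¥13; no output level covers variable cost.
Best response: produce nothing and absorb the ¥63 fixed cost.

Shut down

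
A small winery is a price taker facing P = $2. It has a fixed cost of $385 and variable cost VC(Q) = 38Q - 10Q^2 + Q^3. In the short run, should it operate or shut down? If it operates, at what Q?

Strip out fixed cost: VC = 38Q - 10Q^2 + Q^3. Then AVC = 38 - 10Q + Q^2 and MC = 38 - 20Q + 3Q^2.
AVC is minimized where dAVC/dQ = -10 + 2Q = 0, at Q = 5; min AVC = 38 - 10·5 + 5^2 = $13.
With P < min AVC ($2 < $13), every unit sold adds to the loss.
Best response: produce nothing and absorb the $385 fixed cost.

Shut down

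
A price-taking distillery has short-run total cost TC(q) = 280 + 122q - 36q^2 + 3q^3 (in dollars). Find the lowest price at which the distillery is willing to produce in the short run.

The shutdown price is the minimum of AVC. VC = 122q - 36q^2 + 3q^3, so AVC = 122 - 36q + 3q^2.
dAVC/dq = -36 + 6q = 0 gives q = 6. min AVC = 122 - 36·6 + 3·6^2 = 14.
The firm shuts down for any P below $14.

$14 per unit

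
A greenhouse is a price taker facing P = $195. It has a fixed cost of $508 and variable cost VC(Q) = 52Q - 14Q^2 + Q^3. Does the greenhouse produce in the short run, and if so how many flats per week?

Produce at Q = 13

Strip out fixed cost: VC = 52Q - 14Q^2 + Q^3. Then AVC = 52 - 14Q + Q^2 and MC = 52 - 28Q + 3Q^2.
The AVC parabola has its vertex at Q = 14/2 = 7, where AVC = 52 - 14·7 + 7^2 = $3.
Because $195 ≥ $3, revenue can cover variable cost; the firm operates.
Solving P = MC: -143 - 28Q + 3Q^2 = 0 ⇒ Q = -11/3 or 13. On the upward-sloping branch, Q* = 13.
Check: AVC at Q = 13 is $39 ≤ P, so revenue covers variable cost.
Profit = P·Q − TC = 195·13 − 1015 = $1520.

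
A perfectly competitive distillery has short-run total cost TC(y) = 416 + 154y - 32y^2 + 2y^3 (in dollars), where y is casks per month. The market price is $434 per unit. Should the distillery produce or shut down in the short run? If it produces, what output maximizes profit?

From TC, MC = TC'(y) = 154 - 64y + 6y^2 and AVC = VC/y = 154 - 32y + 2y^2.
The AVC parabola has its vertex at y = 32/4 = 8, where AVC = 154 - 32·8 + 2·8^2 = $26.
Since P = $434 ≥ min AVC = $26, price covers variable cost and the firm should produce.
Solving P = MC: -280 - 64y + 6y^2 = 0 ⇒ y = -10/3 or 14. On the upward-sloping branch, y* = 14.
Check: AVC at y = 14 is $98 ≤ P, so revenue covers variable cost.
Profit = P·y − TC = 434·14 − 1788 = $4288.

Produce at y = 14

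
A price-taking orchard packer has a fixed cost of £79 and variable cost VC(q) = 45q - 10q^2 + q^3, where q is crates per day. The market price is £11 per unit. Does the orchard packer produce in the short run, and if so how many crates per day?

From TC, MC = TC'(q) = 45 - 20q + 3q^2 and AVC = VC/q = 45 - 10q + q^2.
AVC hits its minimum where MC = AVC, at q = 5, giving min AVC = 45 - 10·5 + 5^2 = £20.
P = £11 lies below min AVC = £20; no output level covers variable cost.
Shutting down limits the loss to fixed cost, £79.

Shut down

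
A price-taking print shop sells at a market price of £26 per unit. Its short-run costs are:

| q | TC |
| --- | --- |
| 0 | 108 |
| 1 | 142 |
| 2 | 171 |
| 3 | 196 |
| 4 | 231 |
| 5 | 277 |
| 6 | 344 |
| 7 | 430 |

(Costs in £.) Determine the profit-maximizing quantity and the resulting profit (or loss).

q = 0 (shut down); profit = -£108

Profit at each row (π = 26q − TC): q=0: -108; q=1: -116; q=2: -119; q=3: -118; q=4: -127; q=5: -147; q=6: -188; q=7: -248.
Profit is highest at q = 0. Equivalently, the lowest AVC in the table is 88/3 ≈ £29.33 at q = 3, and P = £26 falls below it — price never covers variable cost, so the firm shuts down and loses only its fixed cost.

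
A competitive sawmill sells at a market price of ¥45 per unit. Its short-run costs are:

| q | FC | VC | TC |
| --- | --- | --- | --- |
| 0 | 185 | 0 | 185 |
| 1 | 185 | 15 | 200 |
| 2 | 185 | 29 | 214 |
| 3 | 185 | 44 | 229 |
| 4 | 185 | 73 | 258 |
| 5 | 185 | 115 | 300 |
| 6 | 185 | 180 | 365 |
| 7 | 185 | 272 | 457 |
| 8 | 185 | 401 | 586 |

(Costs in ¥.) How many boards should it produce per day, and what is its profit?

Compute π = P·q − TC at each output: q=0: -185; q=1: -155; q=2: -124; q=3: -94; q=4: -78; q=5: -75; q=6: -95; q=7: -142; q=8: -226.
Profit is maximized at q = 5. AVC there is 115/5 = ¥23 ≤ P, so producing beats shutting down (which would give -¥185).

q = 5; profit = -¥75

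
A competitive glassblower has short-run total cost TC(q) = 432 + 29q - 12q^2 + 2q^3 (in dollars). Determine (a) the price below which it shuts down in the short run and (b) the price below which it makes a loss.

AVC = 29 - 12q + 2q^2; minimized at q = 3, giving min AVC = $11. That is the shutdown price.
ATC = 432/q + 29 - 12q + 2q^2. Setting dATC/dq = −432/q^2 − 12 + 4q = 0 gives q = 6 (since 4·6^3 − 12·6^2 = 432).
min ATC = 432/6 + 29 − 12·6 + 2·6^2 = $101. That is the break-even price.
For $11 ≤ P < $101 the firm produces at a loss; below $11 it shuts down.

Shutdown price = $11; break-even price = $101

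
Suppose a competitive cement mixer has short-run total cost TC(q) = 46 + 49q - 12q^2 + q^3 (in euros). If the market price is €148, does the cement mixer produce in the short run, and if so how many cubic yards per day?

From TC, MC = TC'(q) = 49 - 24q + 3q^2 and AVC = VC/q = 49 - 12q + q^2.
AVC is minimized where dAVC/dq = -12 + 2q = 0, at q = 6; min AVC = 49 - 12·6 + 6^2 = €13.
Because €148 ≥ €13, revenue can cover variable cost; the firm operates.
Solving P = MC: -99 - 24q + 3q^2 = 0 ⇒ q = -3 or 11. On the upward-sloping branch, q* = 11.
Check: AVC at q = 11 is €38 ≤ P, so revenue covers variable cost.
Profit = P·q − TC = 148·11 − 464 = €1164.

Produce at q = 11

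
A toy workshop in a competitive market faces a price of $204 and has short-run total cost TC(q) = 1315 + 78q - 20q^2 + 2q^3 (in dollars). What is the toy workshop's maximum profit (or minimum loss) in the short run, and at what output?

Profit = -$19 at q = 9

AVC = 78 - 20q + 2q^2 has its minimum $28 at q = 5; price $204 clears that bar, so the firm operates.
MC = 78 - 40q + 6q^2. Setting P = MC and taking the root on the rising branch gives q* = 9.
TR = 204·9 = 1836. TC = 1315 + 540 = 1855. Profit = 1836 − 1855 = -$19.
By producing, the firm covers all variable cost plus $1296 of fixed cost; shutting down would lose the full $1315.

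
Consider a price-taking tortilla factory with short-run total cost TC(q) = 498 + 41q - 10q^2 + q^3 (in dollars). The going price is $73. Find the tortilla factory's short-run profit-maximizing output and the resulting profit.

AVC = 41 - 10q + q^2 has its minimum $16 at q = 5; price $73 clears that bar, so the firm operates.
MC = 41 - 20q + 3q^2. Setting P = MC and taking the root on the rising branch gives q* = 8.
TR = 73·8 = 584. TC = 498 + 200 = 698. Profit = 584 − 698 = -$114.
Shutting down would mean losing the fixed cost of $498, so operating at a loss of $114 is better by $384.

Profit = -$114 at q = 8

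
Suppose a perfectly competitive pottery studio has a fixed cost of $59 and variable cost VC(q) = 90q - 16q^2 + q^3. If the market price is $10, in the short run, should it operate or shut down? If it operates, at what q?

From TC, MC = TC'(q) = 90 - 32q + 3q^2 and AVC = VC/q = 90 - 16q + q^2.
AVC is minimized where dAVC/dq = -16 + 2q = 0, at q = 8; min AVC = 90 - 16·8 + 8^2 = $26.
Since P = $10 < min AVC = $26, price fails to cover variable cost at any output.
Shutting down limits the loss to fixed cost, $59.

Shut down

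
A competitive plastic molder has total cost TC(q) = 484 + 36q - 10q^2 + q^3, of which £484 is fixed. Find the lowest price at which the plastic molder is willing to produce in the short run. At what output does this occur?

£11 per unit, at q = 5

The shutdown price is the minimum of AVC. VC = 36q - 10q^2 + q^3, so AVC = 36 - 10q + q^2.
At the minimum of AVC, MC = AVC. MC = 36 - 20q + 3q^2; setting MC = AVC gives 2q^2 - 10q = 0, so q = 5. min AVC = 11.
For P < £11 the firm produces nothing.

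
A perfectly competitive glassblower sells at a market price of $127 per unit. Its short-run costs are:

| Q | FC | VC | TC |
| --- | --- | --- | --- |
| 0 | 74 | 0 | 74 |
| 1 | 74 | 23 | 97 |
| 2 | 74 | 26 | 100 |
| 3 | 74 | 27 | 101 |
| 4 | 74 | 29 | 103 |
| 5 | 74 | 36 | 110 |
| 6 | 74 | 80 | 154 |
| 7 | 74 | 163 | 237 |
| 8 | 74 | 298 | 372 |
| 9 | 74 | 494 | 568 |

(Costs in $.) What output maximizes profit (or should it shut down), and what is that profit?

Q = 7; profit = $652

Tabulate TR − TC: Q=0: -74; Q=1: 30; Q=2: 154; Q=3: 280; Q=4: 405; Q=5: 525; Q=6: 608; Q=7: 652; Q=8: 644; Q=9: 575.
Profit is maximized at Q = 7. AVC there is 163/7 = $23.29 ≤ P, so producing beats shutting down (which would give -$74).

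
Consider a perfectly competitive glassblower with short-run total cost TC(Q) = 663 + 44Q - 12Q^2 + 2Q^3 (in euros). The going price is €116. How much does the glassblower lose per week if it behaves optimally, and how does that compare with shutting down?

Profit = -€231 at Q = 6

AVC = 44 - 12Q + 2Q^2; min AVC = €26 at Q = 3. Since P = €116 ≥ min AVC, the firm produces.
With MC = 44 - 24Q + 6Q^2, P = MC on the upward-sloping part at Q* = 6.
TR = 116·6 = 696. TC = 663 + 264 = 927. Profit = 696 − 927 = -€231.
Shutting down would mean losing the fixed cost of €663, so operating at a loss of €231 is better by €432.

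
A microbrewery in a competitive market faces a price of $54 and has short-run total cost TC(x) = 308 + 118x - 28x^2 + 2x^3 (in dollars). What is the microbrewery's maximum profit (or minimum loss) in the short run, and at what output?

Profit = -$52 at x = 8

AVC = 118 - 28x + 2x^2; min AVC = $20 at x = 7. Since P = $54 ≥ min AVC, the firm produces.
With MC = 118 - 56x + 6x^2, P = MC on the upward-sloping part at x* = 8.
TR = 54·8 = 432. TC = 308 + 176 = 484. Profit = 432 − 484 = -$52.
Shutting down would mean losing the fixed cost of $308, so operating at a loss of $52 is better by $256.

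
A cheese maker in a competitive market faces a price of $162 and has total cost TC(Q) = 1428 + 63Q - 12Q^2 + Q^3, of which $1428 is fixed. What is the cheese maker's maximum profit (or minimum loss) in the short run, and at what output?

AVC = 63 - 12Q + Q^2; min AVC = $27 at Q = 6. Since P = $162 ≥ min AVC, the firm produces.
With MC = 63 - 24Q + 3Q^2, P = MC on the upward-sloping part at Q* = 11.
TR = 162·11 = 1782. TC = 1428 + 572 = 2000. Profit = 1782 − 2000 = -$218.
By producing, the firm covers all variable cost plus $1210 of fixed cost; shutting down would lose the full $1428.

Profit = -$218 at Q = 11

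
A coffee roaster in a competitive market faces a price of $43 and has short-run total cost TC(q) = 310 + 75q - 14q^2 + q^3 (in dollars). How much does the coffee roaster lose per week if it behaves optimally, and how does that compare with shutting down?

AVC = 75 - 14q + q^2 has its minimum $26 at q = 7; price $43 clears that bar, so the firm operates.
MC = 75 - 28q + 3q^2. Setting P = MC and taking the root on the rising branch gives q* = 8.
TR = 43·8 = 344. TC = 310 + 216 = 526. Profit = 344 − 526 = -$182.
That loss of $182 beats the $310 the firm would lose by shutting down; producing recovers $128 of fixed cost.

Profit = -$182 at q = 8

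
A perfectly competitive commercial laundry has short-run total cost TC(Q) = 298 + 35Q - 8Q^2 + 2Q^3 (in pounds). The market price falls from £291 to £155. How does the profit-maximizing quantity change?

MC = 35 - 16Q + 6Q^2; the shutdown threshold is min AVC = £27 (at Q = 2).
At P = £291 ≥ min AVC, set P = MC on the rising branch: Q = 8.
At P = £155 ≥ min AVC, set P = MC: Q = 6. The firm stays open but cuts output.

Output falls from 8 to 6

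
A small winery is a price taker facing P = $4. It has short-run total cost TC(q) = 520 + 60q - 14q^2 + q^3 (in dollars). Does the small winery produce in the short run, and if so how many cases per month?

Shut down

Strip out fixed cost: VC = 60q - 14q^2 + q^3. Then AVC = 60 - 14q + q^2 and MC = 60 - 28q + 3q^2.
AVC hits its minimum where MC = AVC, at q = 7, giving min AVC = 60 - 14·7 + 7^2 = $11.
With P < min AVC ($4 < $11), every unit sold adds to the loss.
Best response: produce nothing and absorb the $520 fixed cost.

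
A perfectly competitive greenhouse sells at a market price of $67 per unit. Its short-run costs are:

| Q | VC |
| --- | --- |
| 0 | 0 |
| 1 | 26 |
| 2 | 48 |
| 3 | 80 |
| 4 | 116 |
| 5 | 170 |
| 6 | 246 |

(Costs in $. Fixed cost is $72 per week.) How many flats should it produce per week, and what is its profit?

Compute π = P·Q − TC at each output: Q=0: -72; Q=1: -31; Q=2: 14; Q=3: 49; Q=4: 80; Q=5: 93; Q=6: 84.
Profit is maximized at Q = 5. AVC there is 170/5 = $34 ≤ P, so producing beats shutting down (which would give -$72).

Q = 5; profit = $93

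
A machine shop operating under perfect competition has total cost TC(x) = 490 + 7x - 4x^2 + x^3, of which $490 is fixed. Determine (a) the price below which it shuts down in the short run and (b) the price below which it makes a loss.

Shutdown price = $3; break-even price = $98

Shutdown price = min AVC. AVC = 7 - 4x + x^2, with vertex at x = 2 and minimum $3.
ATC = 490/x + 7 - 4x + x^2. Setting dATC/dx = −490/x^2 − 4 + 2x = 0 gives x = 7 (since 2·7^3 − 4·7^2 = 490).
min ATC = 490/7 + 7 − 4·7 + 7^2 = $98. That is the break-even price.
For $3 ≤ P < $98 the firm produces at a loss; below $3 it shuts down.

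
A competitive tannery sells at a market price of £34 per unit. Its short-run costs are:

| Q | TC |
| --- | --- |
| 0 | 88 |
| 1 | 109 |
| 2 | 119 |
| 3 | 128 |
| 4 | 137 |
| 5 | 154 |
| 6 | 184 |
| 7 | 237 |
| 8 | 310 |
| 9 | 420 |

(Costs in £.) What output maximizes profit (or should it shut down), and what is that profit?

Q = 6; profit = £20

Profit at each row (π = 34Q − TC): Q=0: -88; Q=1: -75; Q=2: -51; Q=3: -26; Q=4: -1; Q=5: 16; Q=6: 20; Q=7: 1; Q=8: -38; Q=9: -114.
Profit is maximized at Q = 6. AVC there is 96/6 = £16 ≤ P, so producing beats shutting down (which would give -£88).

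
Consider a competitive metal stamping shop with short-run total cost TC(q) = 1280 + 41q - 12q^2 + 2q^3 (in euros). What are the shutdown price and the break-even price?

Shutdown price = min AVC. AVC = 41 - 12q + 2q^2, with vertex at q = 3 and minimum €23.
ATC = 1280/q + 41 - 12q + 2q^2. Setting dATC/dq = −1280/q^2 − 12 + 4q = 0 gives q = 8 (since 4·8^3 − 12·8^2 = 1280).
min ATC = 1280/8 + 41 − 12·8 + 2·8^2 = €233. That is the break-even price.
Between these two prices the firm operates at a loss; above €233 it earns a profit.

Shutdown price = €23; break-even price = €233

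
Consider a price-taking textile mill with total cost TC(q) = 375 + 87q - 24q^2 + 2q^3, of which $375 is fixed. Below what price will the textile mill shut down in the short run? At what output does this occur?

The firm shuts down when price falls below the minimum of average variable cost. AVC = VC/q = 87 - 24q + 2q^2.
At the minimum of AVC, MC = AVC. MC = 87 - 48q + 6q^2; setting MC = AVC gives 4q^2 - 24q = 0, so q = 6. min AVC = 15.
For P < $15 the firm produces nothing.

$15 per unit, at q = 6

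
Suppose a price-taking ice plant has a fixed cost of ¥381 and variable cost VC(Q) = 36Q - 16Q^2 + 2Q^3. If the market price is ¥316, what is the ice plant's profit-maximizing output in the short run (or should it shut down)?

Strip out fixed cost: VC = 36Q - 16Q^2 + 2Q^3. Then AVC = 36 - 16Q + 2Q^2 and MC = 36 - 32Q + 6Q^2.
The AVC parabola has its vertex at Q = 16/4 = 4, where AVC = 36 - 16·4 + 2·4^2 = ¥4.
Because ¥316 ≥ ¥4, revenue can cover variable cost; the firm operates.
P = MC gives -280 - 32Q + 6Q^2 = 0, with roots -14/3 and 10. Take the larger (rising MC): Q* = 10.
Check: AVC at Q = 10 is ¥76 ≤ P, so revenue covers variable cost.
Profit = P·Q − TC = 316·10 − 1141 = ¥2019.

Produce at Q = 10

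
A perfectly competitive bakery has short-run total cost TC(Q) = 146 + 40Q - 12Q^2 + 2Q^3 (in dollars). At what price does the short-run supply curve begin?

$22 per unit

The firm shuts down when price falls below the minimum of average variable cost. AVC = VC/Q = 40 - 12Q + 2Q^2.
At the minimum of AVC, MC = AVC. MC = 40 - 24Q + 6Q^2; setting MC = AVC gives 4Q^2 - 12Q = 0, so Q = 3. min AVC = 22.
So the shutdown price is $22.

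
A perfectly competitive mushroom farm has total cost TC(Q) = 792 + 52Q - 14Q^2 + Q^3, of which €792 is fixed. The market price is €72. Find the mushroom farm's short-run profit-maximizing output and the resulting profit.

AVC = 52 - 14Q + Q^2 has its minimum €3 at Q = 7; price €72 clears that bar, so the firm operates.
With MC = 52 - 28Q + 3Q^2, P = MC on the upward-sloping part at Q* = 10.
TR = 72·10 = 720. TC = 792 + 120 = 912. Profit = 720 − 912 = -€192.
By producing, the firm covers all variable cost plus €600 of fixed cost; shutting down would lose the full €792.

Profit = -€192 at Q = 10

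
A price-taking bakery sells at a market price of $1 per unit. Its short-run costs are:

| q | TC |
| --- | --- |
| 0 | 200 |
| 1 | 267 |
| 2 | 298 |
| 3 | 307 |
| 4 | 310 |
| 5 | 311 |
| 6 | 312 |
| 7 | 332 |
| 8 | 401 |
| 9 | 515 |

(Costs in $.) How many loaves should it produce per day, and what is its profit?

q = 0 (shut down); profit = -$200

Tabulate TR − TC: q=0: -200; q=1: -266; q=2: -296; q=3: -304; q=4: -306; q=5: -306; q=6: -306; q=7: -325; q=8: -393; q=9: -506.
Profit is highest at q = 0. Equivalently, the lowest AVC in the table is 112/6 ≈ $18.67 at q = 6, and P = $1 falls below it — price never covers variable cost, so the firm shuts down and loses only its fixed cost.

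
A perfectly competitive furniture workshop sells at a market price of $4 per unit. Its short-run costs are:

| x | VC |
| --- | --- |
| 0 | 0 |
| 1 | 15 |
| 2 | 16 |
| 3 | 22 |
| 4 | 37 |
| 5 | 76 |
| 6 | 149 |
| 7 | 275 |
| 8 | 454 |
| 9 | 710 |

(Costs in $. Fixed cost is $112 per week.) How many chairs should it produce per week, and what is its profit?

x = 0 (shut down); profit = -$112

Tabulate TR − TC: x=0: -112; x=1: -123; x=2: -120; x=3: -122; x=4: -133; x=5: -168; x=6: -237; x=7: -359; x=8: -534; x=9: -786.
Profit is highest at x = 0. Equivalently, the lowest AVC in the table is 22/3 ≈ $7.33 at x = 3, and P = $4 falls below it — price never covers variable cost, so the firm shuts down and loses only its fixed cost.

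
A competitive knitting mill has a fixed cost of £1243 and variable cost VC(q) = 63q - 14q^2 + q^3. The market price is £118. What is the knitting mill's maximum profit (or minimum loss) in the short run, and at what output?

Profit = -£275 at q = 11

AVC = 63 - 14q + q^2 has its minimum £14 at q = 7; price £118 clears that bar, so the firm operates.
With MC = 63 - 28q + 3q^2, P = MC on the upward-sloping part at q* = 11.
TR = 118·11 = 1298. TC = 1243 + 330 = 1573. Profit = 1298 − 1573 = -£275.
By producing, the firm covers all variable cost plus £968 of fixed cost; shutting down would lose the full £1243.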